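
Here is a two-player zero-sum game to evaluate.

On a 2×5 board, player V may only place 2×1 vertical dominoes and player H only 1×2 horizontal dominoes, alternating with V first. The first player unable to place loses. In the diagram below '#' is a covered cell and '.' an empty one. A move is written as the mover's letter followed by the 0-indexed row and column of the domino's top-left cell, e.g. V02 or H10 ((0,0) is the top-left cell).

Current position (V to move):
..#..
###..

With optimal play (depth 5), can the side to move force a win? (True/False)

ply 1, V at ..#../###.. | V03=+1→..##./####.*; V04=+1→..#.#/###.#
ply 2, H at ..##./####. | H00=-1→####./####.*
ply 3, V at ####./####. | V04=+1→#####/#####*
ply 4: #####/##### is terminal -1 (H); from ..#../###.. depth 5

V winning at [..#../###..]: True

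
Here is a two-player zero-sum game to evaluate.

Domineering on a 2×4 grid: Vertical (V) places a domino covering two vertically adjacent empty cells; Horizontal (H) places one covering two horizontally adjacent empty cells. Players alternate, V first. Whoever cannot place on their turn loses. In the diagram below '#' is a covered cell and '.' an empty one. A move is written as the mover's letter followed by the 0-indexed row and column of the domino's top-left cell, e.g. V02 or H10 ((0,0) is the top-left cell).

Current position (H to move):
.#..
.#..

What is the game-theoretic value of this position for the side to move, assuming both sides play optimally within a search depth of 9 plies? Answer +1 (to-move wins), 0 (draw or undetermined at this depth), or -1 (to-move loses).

value(.#../.#.., H) = +1

p1 H@[.#../.#..]: H02[.###/.#..]+1* H12[.#../.###]+1
p2 V@[.###/.#..]: V00[####/##..]-1*
p3 H@[####/##..]: H12[####/####]+1*
p4 V@[####/####] terminal -1; root [.#../.#..] d9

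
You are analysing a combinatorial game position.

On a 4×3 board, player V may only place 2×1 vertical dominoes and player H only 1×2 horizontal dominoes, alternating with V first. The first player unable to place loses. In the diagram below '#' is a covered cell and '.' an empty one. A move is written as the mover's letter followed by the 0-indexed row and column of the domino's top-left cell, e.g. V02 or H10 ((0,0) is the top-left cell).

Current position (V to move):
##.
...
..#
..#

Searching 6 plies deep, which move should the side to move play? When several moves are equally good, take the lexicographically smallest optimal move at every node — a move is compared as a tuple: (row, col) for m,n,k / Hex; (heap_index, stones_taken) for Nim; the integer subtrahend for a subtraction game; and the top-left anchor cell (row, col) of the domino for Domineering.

V's best at [##./.../..#/..#]: V10

p1 V@[##./.../..#/..#]: V02[###/..#/..#/..#]-1 V10[##./#../#.#/..#]+1* V11[##./.#./.##/..#]+1 V20[##./.../#.#/#.#]+1 V21[##./.../.##/.##]+1
p2 H@[##./#../#.#/..#]: H11[##./###/#.#/..#]-1* H30[##./#../#.#/###]-1
p3 V@[##./###/#.#/..#]: V21[##./###/###/.##]+1*
p4 H@[##./###/###/.##] terminal -1; root [##./.../..#/..#] d6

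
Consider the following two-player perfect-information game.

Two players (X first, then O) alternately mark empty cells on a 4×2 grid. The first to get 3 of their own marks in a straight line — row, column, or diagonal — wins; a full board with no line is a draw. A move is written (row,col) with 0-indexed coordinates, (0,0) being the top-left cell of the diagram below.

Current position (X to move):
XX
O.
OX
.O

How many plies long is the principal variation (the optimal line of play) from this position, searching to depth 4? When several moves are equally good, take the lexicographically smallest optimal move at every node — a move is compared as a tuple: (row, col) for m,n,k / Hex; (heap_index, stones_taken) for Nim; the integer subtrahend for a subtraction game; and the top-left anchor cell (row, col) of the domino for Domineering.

PV length from [XX/O./OX/.O]: 1 ply

[XX/O./OX/.O] X move#1: (1,1):+1/XX/OX/OX/.O*, (3,0):+0/XX/O./OX/XO
[XX/OX/OX/.O] end (terminal -1, O#2); searched XX/O./OX/.O to 4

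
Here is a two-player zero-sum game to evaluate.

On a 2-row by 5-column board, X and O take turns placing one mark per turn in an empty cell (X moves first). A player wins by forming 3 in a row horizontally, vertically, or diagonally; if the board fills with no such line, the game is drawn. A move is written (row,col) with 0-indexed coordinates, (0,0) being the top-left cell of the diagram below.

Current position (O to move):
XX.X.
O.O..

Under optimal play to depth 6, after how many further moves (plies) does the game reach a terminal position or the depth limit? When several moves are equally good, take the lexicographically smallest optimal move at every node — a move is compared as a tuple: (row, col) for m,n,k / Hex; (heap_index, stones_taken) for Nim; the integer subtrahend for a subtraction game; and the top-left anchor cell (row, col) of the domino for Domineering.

[XX.X./O.O..] O move#1: (0,2):+0/XXOX./O.O.., (0,4):-1/XX.XO/O.O.., (1,1):+1/XX.X./OOO..*, (1,3):-1/XX.X./O.OO., (1,4):-1/XX.X./O.O.O
[XX.X./OOO..] end (terminal -1, X#2); searched XX.X./O.O.. to 6

PV length from [XX.X./O.O..]: 1 ply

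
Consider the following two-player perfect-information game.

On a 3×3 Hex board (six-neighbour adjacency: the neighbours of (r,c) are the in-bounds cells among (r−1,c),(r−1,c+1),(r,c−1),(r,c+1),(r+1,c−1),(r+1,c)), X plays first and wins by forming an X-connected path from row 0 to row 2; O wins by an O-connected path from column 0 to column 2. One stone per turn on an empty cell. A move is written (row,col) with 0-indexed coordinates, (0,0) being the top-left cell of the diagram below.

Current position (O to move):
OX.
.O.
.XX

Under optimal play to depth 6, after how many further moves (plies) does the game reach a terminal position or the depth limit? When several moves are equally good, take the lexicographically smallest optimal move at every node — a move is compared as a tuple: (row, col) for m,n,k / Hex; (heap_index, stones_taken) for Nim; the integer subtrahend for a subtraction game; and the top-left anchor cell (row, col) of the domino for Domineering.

[OX./.O./.XX] O move#1: (0,2):+1/OXO/.O./.XX*, (1,0):+1/OX./OO./.XX, (1,2):+1/OX./.OO/.XX, (2,0):+1/OX./.O./OXX
[OXO/.O./.XX] X move#2: (1,0):-1/OXO/XO./.XX*, (1,2):-1/OXO/.OX/.XX, (2,0):-1/OXO/.O./XXX
[OXO/XO./.XX] O move#3: (1,2):-1/OXO/XOO/.XX, (2,0):+1/OXO/XO./OXX*
[OXO/XO./OXX] end (terminal -1, X#4); searched OX./.O./.XX to 6

PV length from [OX./.O./.XX]: 3 plies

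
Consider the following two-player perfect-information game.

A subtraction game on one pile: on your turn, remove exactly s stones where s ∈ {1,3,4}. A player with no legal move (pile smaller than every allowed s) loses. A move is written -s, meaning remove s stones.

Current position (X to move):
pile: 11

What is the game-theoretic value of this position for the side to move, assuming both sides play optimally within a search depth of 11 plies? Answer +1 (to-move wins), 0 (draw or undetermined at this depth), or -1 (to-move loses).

[11] X move#1: -1:-1/10, -3:-1/8, -4:+1/7*
[7] O move#2: -1:-1/6*, -3:-1/4, -4:-1/3
[6] X move#3: -1:-1/5, -3:-1/3, -4:+1/2*
[2] O move#4: -1:-1/1*
[1] X move#5: -1:+1/0*
[0] end (terminal -1, O#6); searched 11 to 11

value(11, X) = +1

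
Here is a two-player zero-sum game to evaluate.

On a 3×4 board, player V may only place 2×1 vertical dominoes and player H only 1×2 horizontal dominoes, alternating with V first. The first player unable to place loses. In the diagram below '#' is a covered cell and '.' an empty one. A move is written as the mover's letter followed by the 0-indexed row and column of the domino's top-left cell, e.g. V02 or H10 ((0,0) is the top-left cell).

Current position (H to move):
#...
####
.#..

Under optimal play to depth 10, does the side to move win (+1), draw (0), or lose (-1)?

[#.../####/.#..] H move#1: H01:+1/###./####/.#..*, H02:+1/#.##/####/.#.., H22:+1/#.../####/.###
[###./####/.#..] end (terminal -1, V#2); searched #.../####/.#.. to 10

value(#.../####/.#.., H) = +1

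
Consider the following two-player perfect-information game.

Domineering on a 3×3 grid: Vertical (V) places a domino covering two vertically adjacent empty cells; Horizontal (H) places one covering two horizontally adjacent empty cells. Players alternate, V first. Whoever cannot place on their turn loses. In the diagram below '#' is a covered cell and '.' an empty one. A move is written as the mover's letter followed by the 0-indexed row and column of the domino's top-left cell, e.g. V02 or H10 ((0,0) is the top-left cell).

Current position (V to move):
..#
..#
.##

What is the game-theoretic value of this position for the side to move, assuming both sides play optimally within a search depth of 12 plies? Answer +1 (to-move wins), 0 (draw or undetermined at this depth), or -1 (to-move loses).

[..#/..#/.##] V move#1: V00:+1/#.#/#.#/.##*, V01:+1/.##/.##/.##, V10:-1/..#/#.#/###
[#.#/#.#/.##] end (terminal -1, H#2); searched ..#/..#/.## to 12

value(..#/..#/.##, V) = +1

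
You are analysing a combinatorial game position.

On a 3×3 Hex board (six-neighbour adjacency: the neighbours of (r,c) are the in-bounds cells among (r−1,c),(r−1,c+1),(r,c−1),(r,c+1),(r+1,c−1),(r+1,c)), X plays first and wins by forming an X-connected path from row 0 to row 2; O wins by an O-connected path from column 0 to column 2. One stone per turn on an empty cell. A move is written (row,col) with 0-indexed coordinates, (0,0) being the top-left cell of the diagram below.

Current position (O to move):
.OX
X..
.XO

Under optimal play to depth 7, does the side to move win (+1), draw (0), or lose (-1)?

ply 1, O at .OX/X../.XO | (0,0)=-1→OOX/X../.XO*; (1,1)=-1→.OX/XO./.XO; (1,2)=-1→.OX/X.O/.XO; (2,0)=-1→.OX/X../OXO
ply 2, X at OOX/X../.XO | (1,1)=+1→OOX/XX./.XO*; (1,2)=+1→OOX/X.X/.XO; (2,0)=+1→OOX/X../XXO
ply 3: OOX/XX./.XO is terminal -1 (O); from .OX/X../.XO depth 7

value(.OX/X../.XO, O) = -1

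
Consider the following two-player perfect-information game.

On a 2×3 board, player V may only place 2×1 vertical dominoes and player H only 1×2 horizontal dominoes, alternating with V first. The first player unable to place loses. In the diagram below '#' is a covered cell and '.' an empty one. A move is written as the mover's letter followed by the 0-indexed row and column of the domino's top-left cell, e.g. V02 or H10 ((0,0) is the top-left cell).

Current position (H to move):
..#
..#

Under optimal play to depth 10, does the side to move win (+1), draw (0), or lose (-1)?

p1 H@[..#/..#]: H00[###/..#]+1* H10[..#/###]+1
p2 V@[###/..#] terminal -1; root [..#/..#] d10

value(..#/..#, H) = +1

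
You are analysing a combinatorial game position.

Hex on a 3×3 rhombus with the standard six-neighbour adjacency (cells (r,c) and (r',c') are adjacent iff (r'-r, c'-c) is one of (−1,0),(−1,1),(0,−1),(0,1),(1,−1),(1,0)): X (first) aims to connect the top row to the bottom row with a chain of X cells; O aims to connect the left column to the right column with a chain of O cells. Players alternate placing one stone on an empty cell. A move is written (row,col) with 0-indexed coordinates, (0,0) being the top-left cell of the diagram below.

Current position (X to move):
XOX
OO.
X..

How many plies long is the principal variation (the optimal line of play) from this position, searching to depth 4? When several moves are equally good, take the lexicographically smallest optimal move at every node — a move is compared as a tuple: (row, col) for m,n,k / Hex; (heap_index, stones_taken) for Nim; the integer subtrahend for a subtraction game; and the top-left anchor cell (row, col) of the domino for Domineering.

p1 X@[XOX/OO./X..]: (1,2)[XOX/OOX/X..]+1* (2,1)[XOX/OO./XX.]-1 (2,2)[XOX/OO./X.X]-1
p2 O@[XOX/OOX/X..]: (2,1)[XOX/OOX/XO.]-1* (2,2)[XOX/OOX/X.O]-1
p3 X@[XOX/OOX/XO.]: (2,2)[XOX/OOX/XOX]+1*
p4 O@[XOX/OOX/XOX] terminal -1; root [XOX/OO./X..] d4

PV length from [XOX/OO./X..]: 3 plies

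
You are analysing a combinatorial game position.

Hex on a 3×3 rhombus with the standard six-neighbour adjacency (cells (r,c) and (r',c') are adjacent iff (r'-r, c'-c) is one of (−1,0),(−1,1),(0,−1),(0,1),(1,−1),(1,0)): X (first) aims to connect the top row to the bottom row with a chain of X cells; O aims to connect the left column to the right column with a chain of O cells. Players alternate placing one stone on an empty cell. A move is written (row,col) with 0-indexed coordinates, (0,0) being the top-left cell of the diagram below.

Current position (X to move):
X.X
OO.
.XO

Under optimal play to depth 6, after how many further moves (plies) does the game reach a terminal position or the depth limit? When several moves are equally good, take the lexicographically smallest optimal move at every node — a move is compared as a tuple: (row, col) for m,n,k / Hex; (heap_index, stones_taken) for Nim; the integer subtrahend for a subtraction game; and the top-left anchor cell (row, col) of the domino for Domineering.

PV length from [X.X/OO./.XO]: 1 ply

[X.X/OO./.XO] X move#1: (0,1):-1/XXX/OO./.XO, (1,2):+1/X.X/OOX/.XO*, (2,0):-1/X.X/OO./XXO
[X.X/OOX/.XO] end (terminal -1, O#2); searched X.X/OO./.XO to 6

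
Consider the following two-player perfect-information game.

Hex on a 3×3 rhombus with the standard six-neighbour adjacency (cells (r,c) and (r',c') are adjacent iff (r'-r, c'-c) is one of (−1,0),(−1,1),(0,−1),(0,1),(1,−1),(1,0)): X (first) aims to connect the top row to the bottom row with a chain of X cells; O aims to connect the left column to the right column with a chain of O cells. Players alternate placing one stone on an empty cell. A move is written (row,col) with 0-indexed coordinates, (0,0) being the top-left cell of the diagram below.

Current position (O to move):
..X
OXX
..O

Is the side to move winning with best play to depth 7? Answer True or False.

[..X/OXX/..O] O move#1: (0,0):-1/O.X/OXX/..O*, (0,1):-1/.OX/OXX/..O, (2,0):-1/..X/OXX/O.O, (2,1):-1/..X/OXX/.OO
[O.X/OXX/..O] X move#2: (0,1):+1/OXX/OXX/..O*, (2,0):+1/O.X/OXX/X.O, (2,1):+1/O.X/OXX/.XO
[OXX/OXX/..O] O move#3: (2,0):-1/OXX/OXX/O.O*, (2,1):-1/OXX/OXX/.OO
[OXX/OXX/O.O] X move#4: (2,1):+1/OXX/OXX/OXO*
[OXX/OXX/OXO] end (terminal -1, O#5); searched ..X/OXX/..O to 7

O winning at [..X/OXX/..O]: False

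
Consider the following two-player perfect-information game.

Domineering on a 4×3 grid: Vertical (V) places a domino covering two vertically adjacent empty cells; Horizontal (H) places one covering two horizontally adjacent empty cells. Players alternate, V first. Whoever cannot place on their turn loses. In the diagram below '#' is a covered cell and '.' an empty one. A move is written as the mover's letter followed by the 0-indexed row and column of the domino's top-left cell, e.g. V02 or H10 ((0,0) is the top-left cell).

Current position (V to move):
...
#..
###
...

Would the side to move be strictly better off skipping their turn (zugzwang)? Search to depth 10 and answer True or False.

zugzwang(.../#../###/..., V) = False

[.../#../###/...] V move#1: V01:+1/.#./##./###/...*, V02:-1/..#/#.#/###/...
[.#./##./###/...] H move#2: H30:-1/.#./##./###/##.*, H31:-1/.#./##./###/.##
[.#./##./###/##.] V move#3: V02:+1/.##/###/###/##.*
[.##/###/###/##.] end (terminal -1, H#4); searched .../#../###/... to 10
if V skipped the turn, H would face:
~ [.../#../###/...] H move#1: H00:+1/##./#../###/...*, H01:+1/.##/#../###/..., H11:+1/.../###/###/..., H30:-1/.../#../###/##., H31:-1/.../#../###/.##
~ [##./#../###/...] V move#2: V02:-1/###/#.#/###/...*
~ [###/#.#/###/...] H move#3: H30:+1/###/#.#/###/##.*, H31:+1/###/#.#/###/.##
~ [###/#.#/###/##.] end (terminal -1, V#4); searched .../#../###/... to 10
compare (V): move=+1 vs pass=-1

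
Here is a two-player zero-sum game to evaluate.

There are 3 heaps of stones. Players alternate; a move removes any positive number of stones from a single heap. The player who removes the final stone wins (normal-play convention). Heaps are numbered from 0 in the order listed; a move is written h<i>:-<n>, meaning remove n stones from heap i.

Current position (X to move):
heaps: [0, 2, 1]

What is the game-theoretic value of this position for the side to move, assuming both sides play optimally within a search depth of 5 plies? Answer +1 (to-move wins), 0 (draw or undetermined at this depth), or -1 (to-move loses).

[(0,2,1)] X move#1: h1:-1:+1/(0,1,1)*, h1:-2:-1/(0,0,1), h2:-1:-1/(0,2,0)
[(0,1,1)] O move#2: h1:-1:-1/(0,0,1)*, h2:-1:-1/(0,1,0)
[(0,0,1)] X move#3: h2:-1:+1/(0,0,0)*
[(0,0,0)] end (terminal -1, O#4); searched (0,2,1) to 5

value((0,2,1), X) = +1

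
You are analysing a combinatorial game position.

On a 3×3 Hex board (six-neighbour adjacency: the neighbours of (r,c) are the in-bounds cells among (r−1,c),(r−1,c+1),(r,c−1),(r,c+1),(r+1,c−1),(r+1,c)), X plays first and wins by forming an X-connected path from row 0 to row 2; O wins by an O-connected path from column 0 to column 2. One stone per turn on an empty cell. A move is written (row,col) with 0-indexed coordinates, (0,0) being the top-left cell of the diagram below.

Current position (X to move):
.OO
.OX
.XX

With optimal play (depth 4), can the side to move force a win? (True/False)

X winning at [.OO/.OX/.XX]: False

ply 1, X at .OO/.OX/.XX | (0,0)=-1→XOO/.OX/.XX*; (1,0)=-1→.OO/XOX/.XX; (2,0)=-1→.OO/.OX/XXX
ply 2, O at XOO/.OX/.XX | (1,0)=+1→XOO/OOX/.XX*; (2,0)=+1→XOO/.OX/OXX
ply 3: XOO/OOX/.XX is terminal -1 (X); from .OO/.OX/.XX depth 4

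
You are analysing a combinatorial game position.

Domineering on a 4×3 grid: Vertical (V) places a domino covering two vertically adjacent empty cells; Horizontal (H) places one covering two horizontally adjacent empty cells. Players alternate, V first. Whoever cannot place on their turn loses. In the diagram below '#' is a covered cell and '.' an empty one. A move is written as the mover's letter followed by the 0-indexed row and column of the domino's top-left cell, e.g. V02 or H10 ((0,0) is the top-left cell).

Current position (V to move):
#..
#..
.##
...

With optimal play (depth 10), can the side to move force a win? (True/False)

p1 V@[#../#../.##/...]: V01[##./##./.##/...]+1* V02[#.#/#.#/.##/...]+1 V20[#../#../###/#..]-1
p2 H@[##./##./.##/...]: H30[##./##./.##/##.]-1* H31[##./##./.##/.##]-1
p3 V@[##./##./.##/##.]: V02[###/###/.##/##.]+1*
p4 H@[###/###/.##/##.] terminal -1; root [#../#../.##/...] d10

V winning at [#../#../.##/...]: True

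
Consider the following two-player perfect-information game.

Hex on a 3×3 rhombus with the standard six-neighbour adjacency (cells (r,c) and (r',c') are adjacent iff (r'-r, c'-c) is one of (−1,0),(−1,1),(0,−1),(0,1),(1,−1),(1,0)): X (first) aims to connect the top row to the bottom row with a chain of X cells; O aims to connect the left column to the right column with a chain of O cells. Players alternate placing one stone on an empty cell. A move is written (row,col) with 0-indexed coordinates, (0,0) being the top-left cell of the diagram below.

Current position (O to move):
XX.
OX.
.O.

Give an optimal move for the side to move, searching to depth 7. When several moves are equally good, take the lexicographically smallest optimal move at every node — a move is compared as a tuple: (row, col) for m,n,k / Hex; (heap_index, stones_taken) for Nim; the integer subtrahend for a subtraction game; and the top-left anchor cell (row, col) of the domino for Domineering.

O's best at [XX./OX./.O.]: (2,0)

ply 1, O at XX./OX./.O. | (0,2)=-1→XXO/OX./.O.; (1,2)=-1→XX./OXO/.O.; (2,0)=+1→XX./OX./OO.*; (2,2)=-1→XX./OX./.OO
ply 2, X at XX./OX./OO. | (0,2)=-1→XXX/OX./OO.*; (1,2)=-1→XX./OXX/OO.; (2,2)=-1→XX./OX./OOX
ply 3, O at XXX/OX./OO. | (1,2)=+1→XXX/OXO/OO.*; (2,2)=+1→XXX/OX./OOO
ply 4: XXX/OXO/OO. is terminal -1 (X); from XX./OX./.O. depth 7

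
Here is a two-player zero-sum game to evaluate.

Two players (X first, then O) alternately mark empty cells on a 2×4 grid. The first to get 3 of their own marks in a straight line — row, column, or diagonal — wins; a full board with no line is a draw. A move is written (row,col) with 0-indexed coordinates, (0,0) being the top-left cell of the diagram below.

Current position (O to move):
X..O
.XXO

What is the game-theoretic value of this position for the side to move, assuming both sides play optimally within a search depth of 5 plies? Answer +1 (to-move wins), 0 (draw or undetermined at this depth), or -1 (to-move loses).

value(X..O/.XXO, O) = 0

[X..O/.XXO] O move#1: (0,1):-1/XO.O/.XXO, (0,2):-1/X.OO/.XXO, (1,0):+0/X..O/OXXO*
[X..O/OXXO] X move#2: (0,1):+0/XX.O/OXXO*, (0,2):+0/X.XO/OXXO
[XX.O/OXXO] O move#3: (0,2):+0/XXOO/OXXO*
[XXOO/OXXO] end (terminal +0, X#4); searched X..O/.XXO to 5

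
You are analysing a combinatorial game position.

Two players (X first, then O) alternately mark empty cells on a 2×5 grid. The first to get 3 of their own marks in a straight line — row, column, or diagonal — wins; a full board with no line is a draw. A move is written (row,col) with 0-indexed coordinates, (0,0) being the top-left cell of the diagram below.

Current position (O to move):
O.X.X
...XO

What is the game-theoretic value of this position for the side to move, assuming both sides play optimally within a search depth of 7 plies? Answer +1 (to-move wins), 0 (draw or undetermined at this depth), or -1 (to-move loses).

value(O.X.X/...XO, O) = 0

ply 1, O at O.X.X/...XO | (0,1)=-1→OOX.X/...XO; (0,3)=+0→O.XOX/...XO*; (1,0)=-1→O.X.X/O..XO; (1,1)=-1→O.X.X/.O.XO; (1,2)=-1→O.X.X/..OXO
ply 2, X at O.XOX/...XO | (0,1)=+0→OXXOX/...XO*; (1,0)=+0→O.XOX/X..XO; (1,1)=+0→O.XOX/.X.XO; (1,2)=+0→O.XOX/..XXO
ply 3, O at OXXOX/...XO | (1,0)=+0→OXXOX/O..XO*; (1,1)=+0→OXXOX/.O.XO; (1,2)=+0→OXXOX/..OXO
ply 4, X at OXXOX/O..XO | (1,1)=+0→OXXOX/OX.XO*; (1,2)=+0→OXXOX/O.XXO
ply 5, O at OXXOX/OX.XO | (1,2)=+0→OXXOX/OXOXO*
ply 6: OXXOX/OXOXO is terminal +0 (X); from O.X.X/...XO depth 7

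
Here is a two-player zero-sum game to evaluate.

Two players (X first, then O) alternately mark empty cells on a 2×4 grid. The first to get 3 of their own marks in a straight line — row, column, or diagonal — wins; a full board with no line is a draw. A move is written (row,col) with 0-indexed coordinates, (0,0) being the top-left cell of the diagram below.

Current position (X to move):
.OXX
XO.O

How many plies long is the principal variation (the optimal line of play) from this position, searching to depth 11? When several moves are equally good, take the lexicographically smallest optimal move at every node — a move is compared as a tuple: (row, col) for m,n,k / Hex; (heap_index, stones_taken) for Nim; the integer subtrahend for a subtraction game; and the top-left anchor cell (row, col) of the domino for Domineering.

PV length from [.OXX/XO.O]: 2 plies

[.OXX/XO.O] X move#1: (0,0):-1/XOXX/XO.O, (1,2):+0/.OXX/XOXO*
[.OXX/XOXO] O move#2: (0,0):+0/OOXX/XOXO*
[OOXX/XOXO] end (terminal +0, X#3); searched .OXX/XO.O to 11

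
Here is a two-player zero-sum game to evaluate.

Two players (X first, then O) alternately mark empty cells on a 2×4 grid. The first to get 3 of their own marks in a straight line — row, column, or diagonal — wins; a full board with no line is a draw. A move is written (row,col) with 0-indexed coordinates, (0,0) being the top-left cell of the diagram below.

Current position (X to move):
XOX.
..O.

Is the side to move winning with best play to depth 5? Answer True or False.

X winning at [XOX./..O.]: False

ply 1, X at XOX./..O. | (0,3)=-1→XOXX/..O.; (1,0)=+0→XOX./X.O.*; (1,1)=+0→XOX./.XO.; (1,3)=+0→XOX./..OX
ply 2, O at XOX./X.O. | (0,3)=+0→XOXO/X.O.*; (1,1)=+0→XOX./XOO.; (1,3)=+0→XOX./X.OO
ply 3, X at XOXO/X.O. | (1,1)=+0→XOXO/XXO.*; (1,3)=+0→XOXO/X.OX
ply 4, O at XOXO/XXO. | (1,3)=+0→XOXO/XXOO*
ply 5: XOXO/XXOO is terminal +0 (X); from XOX./..O. depth 5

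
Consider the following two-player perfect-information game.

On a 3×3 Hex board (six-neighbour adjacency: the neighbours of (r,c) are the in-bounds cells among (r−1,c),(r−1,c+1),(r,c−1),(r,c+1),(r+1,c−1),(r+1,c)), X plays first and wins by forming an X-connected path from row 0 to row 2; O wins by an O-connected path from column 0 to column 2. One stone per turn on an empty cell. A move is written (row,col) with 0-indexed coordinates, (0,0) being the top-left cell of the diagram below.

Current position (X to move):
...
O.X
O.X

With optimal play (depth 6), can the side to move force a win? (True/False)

X winning at [.../O.X/O.X]: True

[.../O.X/O.X] X move#1: (0,0):-1/X../O.X/O.X, (0,1):+1/.X./O.X/O.X*, (0,2):+1/..X/O.X/O.X, (1,1):+1/.../OXX/O.X, (2,1):-1/.../O.X/OXX
[.X./O.X/O.X] O move#2: (0,0):-1/OX./O.X/O.X*, (0,2):-1/.XO/O.X/O.X, (1,1):-1/.X./OOX/O.X, (2,1):-1/.X./O.X/OOX
[OX./O.X/O.X] X move#3: (0,2):+1/OXX/O.X/O.X*, (1,1):+1/OX./OXX/O.X, (2,1):+1/OX./O.X/OXX
[OXX/O.X/O.X] end (terminal -1, O#4); searched .../O.X/O.X to 6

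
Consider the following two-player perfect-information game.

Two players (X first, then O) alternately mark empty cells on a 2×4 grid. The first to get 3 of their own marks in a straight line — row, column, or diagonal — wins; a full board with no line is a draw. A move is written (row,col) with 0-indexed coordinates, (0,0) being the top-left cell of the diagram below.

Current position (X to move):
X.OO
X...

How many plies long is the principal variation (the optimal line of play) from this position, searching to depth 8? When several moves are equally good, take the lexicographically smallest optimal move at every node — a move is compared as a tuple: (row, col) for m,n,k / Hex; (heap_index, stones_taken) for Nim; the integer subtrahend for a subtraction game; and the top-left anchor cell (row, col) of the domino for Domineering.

p1 X@[X.OO/X...]: (0,1)[XXOO/X...]+0* (1,1)[X.OO/XX..]-1 (1,2)[X.OO/X.X.]-1 (1,3)[X.OO/X..X]-1
p2 O@[XXOO/X...]: (1,1)[XXOO/XO..]+0* (1,2)[XXOO/X.O.]+0 (1,3)[XXOO/X..O]+0
p3 X@[XXOO/XO..]: (1,2)[XXOO/XOX.]+0* (1,3)[XXOO/XO.X]+0
p4 O@[XXOO/XOX.]: (1,3)[XXOO/XOXO]+0*
p5 X@[XXOO/XOXO] terminal +0; root [X.OO/X...] d8

PV length from [X.OO/X...]: 4 plies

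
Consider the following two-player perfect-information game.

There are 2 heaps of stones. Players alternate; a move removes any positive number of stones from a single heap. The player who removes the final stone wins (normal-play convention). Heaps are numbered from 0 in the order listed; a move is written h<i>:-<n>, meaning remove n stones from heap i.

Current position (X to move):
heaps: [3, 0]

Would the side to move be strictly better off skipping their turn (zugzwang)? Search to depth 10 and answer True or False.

zugzwang((3,0), X) = False

p1 X@[(3,0)]: h0:-1[(2,0)]-1 h0:-2[(1,0)]-1 h0:-3[(0,0)]+1*
p2 O@[(0,0)] terminal -1; root [(3,0)] d10
suppose X passes — search the same position with O to move:
pass> p1 O@[(3,0)]: h0:-1[(2,0)]-1 h0:-2[(1,0)]-1 h0:-3[(0,0)]+1*
pass> p2 X@[(0,0)] terminal -1; root [(3,0)] d10
for X: play +1, pass -1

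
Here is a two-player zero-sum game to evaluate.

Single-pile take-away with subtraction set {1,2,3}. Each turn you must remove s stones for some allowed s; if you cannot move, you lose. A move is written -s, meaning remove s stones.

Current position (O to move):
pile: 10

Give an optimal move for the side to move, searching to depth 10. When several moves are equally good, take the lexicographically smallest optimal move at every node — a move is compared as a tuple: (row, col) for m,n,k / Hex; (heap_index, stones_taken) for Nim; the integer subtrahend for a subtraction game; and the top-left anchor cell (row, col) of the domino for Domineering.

[10] O move#1: -1:-1/9, -2:+1/8*, -3:-1/7
[8] X move#2: -1:-1/7*, -2:-1/6, -3:-1/5
[7] O move#3: -1:-1/6, -2:-1/5, -3:+1/4*
[4] X move#4: -1:-1/3*, -2:-1/2, -3:-1/1
[3] O move#5: -1:-1/2, -2:-1/1, -3:+1/0*
[0] end (terminal -1, X#6); searched 10 to 10

O's best at [10]: -2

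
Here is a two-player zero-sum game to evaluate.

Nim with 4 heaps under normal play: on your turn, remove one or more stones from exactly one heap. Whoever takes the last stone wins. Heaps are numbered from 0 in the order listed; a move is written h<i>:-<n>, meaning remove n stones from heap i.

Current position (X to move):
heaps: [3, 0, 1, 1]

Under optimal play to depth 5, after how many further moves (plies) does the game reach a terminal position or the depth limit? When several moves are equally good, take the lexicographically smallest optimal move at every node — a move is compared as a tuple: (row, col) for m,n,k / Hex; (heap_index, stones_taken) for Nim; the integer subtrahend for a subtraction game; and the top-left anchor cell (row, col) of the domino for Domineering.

p1 X@[(3,0,1,1)]: h0:-1[(2,0,1,1)]-1 h0:-2[(1,0,1,1)]-1 h0:-3[(0,0,1,1)]+1* h2:-1[(3,0,0,1)]-1 h3:-1[(3,0,1,0)]-1
p2 O@[(0,0,1,1)]: h2:-1[(0,0,0,1)]-1* h3:-1[(0,0,1,0)]-1
p3 X@[(0,0,0,1)]: h3:-1[(0,0,0,0)]+1*
p4 O@[(0,0,0,0)] terminal -1; root [(3,0,1,1)] d5

PV length from [(3,0,1,1)]: 3 plies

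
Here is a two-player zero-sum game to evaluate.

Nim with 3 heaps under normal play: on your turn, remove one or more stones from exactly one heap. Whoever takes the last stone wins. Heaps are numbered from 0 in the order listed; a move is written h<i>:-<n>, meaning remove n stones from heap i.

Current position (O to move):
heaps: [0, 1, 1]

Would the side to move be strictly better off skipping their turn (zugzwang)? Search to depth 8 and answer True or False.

zugzwang((0,1,1), O) = True

[(0,1,1)] O move#1: h1:-1:-1/(0,0,1)*, h2:-1:-1/(0,1,0)
[(0,0,1)] X move#2: h2:-1:+1/(0,0,0)*
[(0,0,0)] end (terminal -1, O#3); searched (0,1,1) to 8
pass branch (X moves first from the same position):
  | [(0,1,1)] X move#1: h1:-1:-1/(0,0,1)*, h2:-1:-1/(0,1,0)
  | [(0,0,1)] O move#2: h2:-1:+1/(0,0,0)*
  | [(0,0,0)] end (terminal -1, X#3); searched (0,1,1) to 8
O moving scores -1; O passing scores +1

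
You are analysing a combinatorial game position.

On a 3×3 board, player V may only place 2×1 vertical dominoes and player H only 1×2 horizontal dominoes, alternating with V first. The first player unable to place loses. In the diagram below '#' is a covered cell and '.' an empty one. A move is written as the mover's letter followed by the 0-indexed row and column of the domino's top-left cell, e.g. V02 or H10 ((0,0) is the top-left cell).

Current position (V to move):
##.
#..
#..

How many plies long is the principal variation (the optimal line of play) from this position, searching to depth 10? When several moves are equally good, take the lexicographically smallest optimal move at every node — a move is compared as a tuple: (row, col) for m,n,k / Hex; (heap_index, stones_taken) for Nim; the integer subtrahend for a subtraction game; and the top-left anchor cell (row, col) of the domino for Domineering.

PV length from [##./#../#..]: 1 ply

ply 1, V at ##./#../#.. | V02=-1→###/#.#/#..; V11=+1→##./##./##.*; V12=+1→##./#.#/#.#
ply 2: ##./##./##. is terminal -1 (H); from ##./#../#.. depth 10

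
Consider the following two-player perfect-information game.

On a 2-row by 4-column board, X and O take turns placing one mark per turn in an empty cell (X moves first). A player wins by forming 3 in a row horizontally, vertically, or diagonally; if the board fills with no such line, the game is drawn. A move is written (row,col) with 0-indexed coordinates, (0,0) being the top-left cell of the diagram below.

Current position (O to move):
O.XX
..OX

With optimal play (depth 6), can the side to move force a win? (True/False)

O winning at [O.XX/..OX]: False

p1 O@[O.XX/..OX]: (0,1)[OOXX/..OX]+0* (1,0)[O.XX/O.OX]-1 (1,1)[O.XX/.OOX]-1
p2 X@[OOXX/..OX]: (1,0)[OOXX/X.OX]+0* (1,1)[OOXX/.XOX]+0
p3 O@[OOXX/X.OX]: (1,1)[OOXX/XOOX]+0*
p4 X@[OOXX/XOOX] terminal +0; root [O.XX/..OX] d6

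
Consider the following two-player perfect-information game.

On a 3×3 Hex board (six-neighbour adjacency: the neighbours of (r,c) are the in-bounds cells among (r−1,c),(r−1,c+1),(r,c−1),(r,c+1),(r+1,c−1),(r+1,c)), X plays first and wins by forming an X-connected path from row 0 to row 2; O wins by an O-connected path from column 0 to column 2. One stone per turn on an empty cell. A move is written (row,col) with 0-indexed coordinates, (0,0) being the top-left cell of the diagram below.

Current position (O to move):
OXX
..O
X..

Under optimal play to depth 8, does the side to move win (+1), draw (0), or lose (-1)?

p1 O@[OXX/..O/X..]: (1,0)[OXX/O.O/X..]-1* (1,1)[OXX/.OO/X..]-1 (2,1)[OXX/..O/XO.]-1 (2,2)[OXX/..O/X.O]-1
p2 X@[OXX/O.O/X..]: (1,1)[OXX/OXO/X..]+1* (2,1)[OXX/O.O/XX.]-1 (2,2)[OXX/O.O/X.X]-1
p3 O@[OXX/OXO/X..] terminal -1; root [OXX/..O/X..] d8

value(OXX/..O/X.., O) = -1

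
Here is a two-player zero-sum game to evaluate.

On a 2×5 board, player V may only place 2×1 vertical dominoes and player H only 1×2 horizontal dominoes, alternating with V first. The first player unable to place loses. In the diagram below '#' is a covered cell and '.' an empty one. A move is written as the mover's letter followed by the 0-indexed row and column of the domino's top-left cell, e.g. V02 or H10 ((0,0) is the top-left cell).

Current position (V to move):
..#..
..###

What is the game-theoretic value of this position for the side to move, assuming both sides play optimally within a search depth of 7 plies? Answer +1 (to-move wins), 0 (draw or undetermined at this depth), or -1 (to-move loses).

p1 V@[..#../..###]: V00[#.#../#.###]+1* V01[.##../.####]+1
p2 H@[#.#../#.###]: H03[#.###/#.###]-1*
p3 V@[#.###/#.###]: V01[#####/#####]+1*
p4 H@[#####/#####] terminal -1; root [..#../..###] d7

value(..#../..###, V) = +1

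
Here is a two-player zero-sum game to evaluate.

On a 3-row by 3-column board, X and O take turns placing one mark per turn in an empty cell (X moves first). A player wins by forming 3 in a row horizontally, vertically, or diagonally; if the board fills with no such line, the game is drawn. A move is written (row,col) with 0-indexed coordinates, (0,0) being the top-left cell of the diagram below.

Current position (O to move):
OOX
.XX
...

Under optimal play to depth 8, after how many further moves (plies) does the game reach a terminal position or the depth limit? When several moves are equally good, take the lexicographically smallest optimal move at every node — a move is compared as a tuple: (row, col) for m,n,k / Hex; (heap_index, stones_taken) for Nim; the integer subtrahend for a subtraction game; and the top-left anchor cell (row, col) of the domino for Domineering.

PV length from [OOX/.XX/...]: 2 plies

p1 O@[OOX/.XX/...]: (1,0)[OOX/OXX/...]-1* (2,0)[OOX/.XX/O..]-1 (2,1)[OOX/.XX/.O.]-1 (2,2)[OOX/.XX/..O]-1
p2 X@[OOX/OXX/...]: (2,0)[OOX/OXX/X..]+1* (2,1)[OOX/OXX/.X.]-1 (2,2)[OOX/OXX/..X]+1
p3 O@[OOX/OXX/X..] terminal -1; root [OOX/.XX/...] d8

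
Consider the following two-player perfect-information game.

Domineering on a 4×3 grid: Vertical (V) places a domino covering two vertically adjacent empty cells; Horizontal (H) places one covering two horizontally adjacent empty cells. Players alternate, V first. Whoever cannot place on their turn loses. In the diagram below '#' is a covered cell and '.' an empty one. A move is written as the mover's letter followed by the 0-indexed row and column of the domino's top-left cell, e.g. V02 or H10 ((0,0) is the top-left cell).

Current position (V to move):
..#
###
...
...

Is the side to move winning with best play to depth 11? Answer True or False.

V winning at [..#/###/.../...]: True

ply 1, V at ..#/###/.../... | V20=-1→..#/###/#../#..; V21=+1→..#/###/.#./.#.*; V22=-1→..#/###/..#/..#
ply 2, H at ..#/###/.#./.#. | H00=-1→###/###/.#./.#.*
ply 3, V at ###/###/.#./.#. | V20=+1→###/###/##./##.*; V22=+1→###/###/.##/.##
ply 4: ###/###/##./##. is terminal -1 (H); from ..#/###/.../... depth 11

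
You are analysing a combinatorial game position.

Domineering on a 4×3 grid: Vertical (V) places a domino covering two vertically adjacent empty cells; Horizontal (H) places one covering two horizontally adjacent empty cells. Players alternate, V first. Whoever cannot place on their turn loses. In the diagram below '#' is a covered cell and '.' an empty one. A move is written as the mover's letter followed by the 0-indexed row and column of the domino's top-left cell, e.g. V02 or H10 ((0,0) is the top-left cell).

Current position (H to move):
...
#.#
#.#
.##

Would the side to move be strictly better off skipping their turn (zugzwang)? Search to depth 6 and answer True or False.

p1 H@[.../#.#/#.#/.##]: H00[##./#.#/#.#/.##]-1* H01[.##/#.#/#.#/.##]-1
p2 V@[##./#.#/#.#/.##]: V11[##./###/###/.##]+1*
p3 H@[##./###/###/.##] terminal -1; root [.../#.#/#.#/.##] d6
pass branch (V moves first from the same position):
  | p1 V@[.../#.#/#.#/.##]: V01[.#./###/#.#/.##]+1* V11[.../###/###/.##]-1
  | p2 H@[.#./###/#.#/.##] terminal -1; root [.../#.#/#.#/.##] d6
H moving scores -1; H passing scores -1

zugzwang(.../#.#/#.#/.##, H) = False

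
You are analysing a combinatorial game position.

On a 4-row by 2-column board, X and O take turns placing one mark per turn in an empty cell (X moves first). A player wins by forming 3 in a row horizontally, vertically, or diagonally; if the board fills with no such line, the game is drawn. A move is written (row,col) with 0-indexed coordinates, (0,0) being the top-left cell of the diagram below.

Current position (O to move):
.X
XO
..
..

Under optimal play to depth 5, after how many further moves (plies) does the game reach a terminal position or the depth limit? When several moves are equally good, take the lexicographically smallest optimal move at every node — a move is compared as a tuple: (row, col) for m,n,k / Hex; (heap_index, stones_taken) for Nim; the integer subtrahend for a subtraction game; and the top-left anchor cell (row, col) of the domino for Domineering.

PV length from [.X/XO/../..]: 5 plies

p1 O@[.X/XO/../..]: (0,0)[OX/XO/../..]+0* (2,0)[.X/XO/O./..]+0 (2,1)[.X/XO/.O/..]+0 (3,0)[.X/XO/../O.]+0 (3,1)[.X/XO/../.O]+0
p2 X@[OX/XO/../..]: (2,0)[OX/XO/X./..]+0* (2,1)[OX/XO/.X/..]+0 (3,0)[OX/XO/../X.]+0 (3,1)[OX/XO/../.X]+0
p3 O@[OX/XO/X./..]: (2,1)[OX/XO/XO/..]-1 (3,0)[OX/XO/X./O.]+0* (3,1)[OX/XO/X./.O]-1
p4 X@[OX/XO/X./O.]: (2,1)[OX/XO/XX/O.]+0* (3,1)[OX/XO/X./OX]+0
p5 O@[OX/XO/XX/O.]: (3,1)[OX/XO/XX/OO]+0*
p6 X@[OX/XO/XX/OO] terminal +0; root [.X/XO/../..] d5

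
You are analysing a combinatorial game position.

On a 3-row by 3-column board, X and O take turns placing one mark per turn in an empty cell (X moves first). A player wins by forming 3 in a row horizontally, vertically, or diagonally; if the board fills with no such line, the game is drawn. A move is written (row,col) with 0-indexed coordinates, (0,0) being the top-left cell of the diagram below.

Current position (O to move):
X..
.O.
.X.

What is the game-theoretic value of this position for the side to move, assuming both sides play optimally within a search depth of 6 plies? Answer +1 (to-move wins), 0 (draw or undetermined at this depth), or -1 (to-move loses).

value(X../.O./.X., O) = 0

ply 1, O at X../.O./.X. | (0,1)=-1→XO./.O./.X.; (0,2)=-1→X.O/.O./.X.; (1,0)=+0→X../OO./.X.*; (1,2)=+0→X../.OO/.X.; (2,0)=+0→X../.O./OX.; (2,2)=+0→X../.O./.XO
ply 2, X at X../OO./.X. | (0,1)=-1→XX./OO./.X.; (0,2)=-1→X.X/OO./.X.; (1,2)=+0→X../OOX/.X.*; (2,0)=-1→X../OO./XX.; (2,2)=-1→X../OO./.XX
ply 3, O at X../OOX/.X. | (0,1)=-1→XO./OOX/.X.; (0,2)=+0→X.O/OOX/.X.*; (2,0)=-1→X../OOX/OX.; (2,2)=+0→X../OOX/.XO
ply 4, X at X.O/OOX/.X. | (0,1)=-1→XXO/OOX/.X.; (2,0)=+0→X.O/OOX/XX.*; (2,2)=-1→X.O/OOX/.XX
ply 5, O at X.O/OOX/XX. | (0,1)=-1→XOO/OOX/XX.; (2,2)=+0→X.O/OOX/XXO*
ply 6, X at X.O/OOX/XXO | (0,1)=+0→XXO/OOX/XXO*
ply 7: XXO/OOX/XXO is terminal +0 (O); from X../.O./.X. depth 6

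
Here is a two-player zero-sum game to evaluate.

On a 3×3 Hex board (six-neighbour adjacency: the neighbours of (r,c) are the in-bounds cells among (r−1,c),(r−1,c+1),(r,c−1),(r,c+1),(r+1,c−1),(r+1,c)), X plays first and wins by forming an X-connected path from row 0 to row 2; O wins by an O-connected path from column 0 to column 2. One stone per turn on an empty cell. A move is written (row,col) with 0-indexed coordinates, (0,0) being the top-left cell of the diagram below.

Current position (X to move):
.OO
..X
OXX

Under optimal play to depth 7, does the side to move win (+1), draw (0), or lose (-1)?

[.OO/..X/OXX] X move#1: (0,0):-1/XOO/..X/OXX*, (1,0):-1/.OO/X.X/OXX, (1,1):-1/.OO/.XX/OXX
[XOO/..X/OXX] O move#2: (1,0):+1/XOO/O.X/OXX*, (1,1):+1/XOO/.OX/OXX
[XOO/O.X/OXX] end (terminal -1, X#3); searched .OO/..X/OXX to 7

value(.OO/..X/OXX, X) = -1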